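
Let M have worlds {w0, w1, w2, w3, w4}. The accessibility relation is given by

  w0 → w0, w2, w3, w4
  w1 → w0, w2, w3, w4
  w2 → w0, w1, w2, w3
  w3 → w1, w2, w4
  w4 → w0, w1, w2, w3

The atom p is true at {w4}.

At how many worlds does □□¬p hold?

0

w0: successors {w0, w2, w3, w4}; □¬p there: w0:F, w2:T, w3:F, w4:T. ✗
w1: successors {w0, w2, w3, w4}; □¬p there: w0:F, w2:T, w3:F, w4:T. ✗
w2: successors {w0, w1, w2, w3}; □¬p there: w0:F, w1:F, w2:T, w3:F. ✗
w3: successors {w1, w2, w4}; □¬p there: w1:F, w2:T, w4:T. ✗
w4: successors {w0, w1, w2, w3}; □¬p there: w0:F, w1:F, w2:T, w3:F. ✗
Satisfying worlds: ∅.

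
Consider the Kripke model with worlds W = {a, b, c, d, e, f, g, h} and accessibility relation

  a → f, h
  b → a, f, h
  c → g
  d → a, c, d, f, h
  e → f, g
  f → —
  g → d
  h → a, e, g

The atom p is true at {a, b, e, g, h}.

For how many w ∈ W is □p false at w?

5

a: successors {f, h}; p there: f:F, h:T. ✗
b: successors {a, f, h}; p there: a:T, f:F, h:T. ✗
c: successors {g}; p there: g:T. ✓
d: successors {a, c, d, f, h}; p there: a:T, c:F, d:F, f:F, h:T. ✗
e: successors {f, g}; p there: f:F, g:T. ✗
f: no successors, so □p holds vacuously. ✓
g: successors {d}; p there: d:F. ✗
h: successors {a, e, g}; p there: a:T, e:T, g:T. ✓
Satisfying worlds: {c, f, h}.
So □p fails at the other 5 worlds.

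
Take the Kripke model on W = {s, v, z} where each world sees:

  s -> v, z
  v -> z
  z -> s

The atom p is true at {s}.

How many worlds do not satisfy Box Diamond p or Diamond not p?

s: Box Diamond p is F, Diamond not p is T. ✓
v: Box Diamond p is T, Diamond not p is T. ✓
z: Box Diamond p is F, Diamond not p is F. ✗
Satisfying worlds: {s, v}.
So Box Diamond p or Diamond not p fails at the other 1 world.

1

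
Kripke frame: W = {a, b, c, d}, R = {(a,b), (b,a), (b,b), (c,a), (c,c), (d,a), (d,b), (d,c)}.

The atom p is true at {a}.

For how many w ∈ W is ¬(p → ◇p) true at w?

1

a: p → ◇p is F. ✓
b: p → ◇p is T. ✗
c: p → ◇p is T. ✗
d: p → ◇p is T. ✗
Satisfying worlds: {a}.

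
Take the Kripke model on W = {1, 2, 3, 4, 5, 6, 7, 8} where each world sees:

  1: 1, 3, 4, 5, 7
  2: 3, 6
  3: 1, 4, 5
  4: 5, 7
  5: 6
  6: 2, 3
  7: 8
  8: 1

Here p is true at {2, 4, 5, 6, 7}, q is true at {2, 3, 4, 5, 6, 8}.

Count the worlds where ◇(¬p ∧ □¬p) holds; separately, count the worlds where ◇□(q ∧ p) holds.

1 and 3

For ◇(¬p ∧ □¬p):
1: successors {1, 3, 4, 5, 7}; ¬p ∧ □¬p there: 1:F, 3:F, 4:F, 5:F, 7:F. ✗
2: successors {3, 6}; ¬p ∧ □¬p there: 3:F, 6:F. ✗
3: successors {1, 4, 5}; ¬p ∧ □¬p there: 1:F, 4:F, 5:F. ✗
4: successors {5, 7}; ¬p ∧ □¬p there: 5:F, 7:F. ✗
5: successors {6}; ¬p ∧ □¬p there: 6:F. ✗
6: successors {2, 3}; ¬p ∧ □¬p there: 2:F, 3:F. ✗
7: successors {8}; ¬p ∧ □¬p there: 8:T. ✓
8: successors {1}; ¬p ∧ □¬p there: 1:F. ✗
— 1 world.
For ◇□(q ∧ p):
1: successors {1, 3, 4, 5, 7}; □(q ∧ p) there: 1:F, 3:F, 4:F, 5:T, 7:F. ✓
2: successors {3, 6}; □(q ∧ p) there: 3:F, 6:F. ✗
3: successors {1, 4, 5}; □(q ∧ p) there: 1:F, 4:F, 5:T. ✓
4: successors {5, 7}; □(q ∧ p) there: 5:T, 7:F. ✓
5: successors {6}; □(q ∧ p) there: 6:F. ✗
6: successors {2, 3}; □(q ∧ p) there: 2:F, 3:F. ✗
7: successors {8}; □(q ∧ p) there: 8:F. ✗
8: successors {1}; □(q ∧ p) there: 1:F. ✗
— 3 worlds.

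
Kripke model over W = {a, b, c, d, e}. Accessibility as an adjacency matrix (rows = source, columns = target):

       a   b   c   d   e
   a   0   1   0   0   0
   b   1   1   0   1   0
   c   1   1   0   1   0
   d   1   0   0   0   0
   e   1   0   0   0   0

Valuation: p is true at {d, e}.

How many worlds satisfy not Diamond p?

a: Diamond p is F. ✓
b: Diamond p is T. ✗
c: Diamond p is T. ✗
d: Diamond p is F. ✓
e: Diamond p is F. ✓
Satisfying worlds: {a, d, e}.

3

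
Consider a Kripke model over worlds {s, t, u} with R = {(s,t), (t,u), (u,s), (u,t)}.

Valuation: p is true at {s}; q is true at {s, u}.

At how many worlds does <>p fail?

s: successors {t}; p there: t:F. ✗
t: successors {u}; p there: u:F. ✗
u: successors {s, t}; p there: s:T, t:F. ✓
Satisfying worlds: {u}.
So <>p fails at the other 2 worlds.

2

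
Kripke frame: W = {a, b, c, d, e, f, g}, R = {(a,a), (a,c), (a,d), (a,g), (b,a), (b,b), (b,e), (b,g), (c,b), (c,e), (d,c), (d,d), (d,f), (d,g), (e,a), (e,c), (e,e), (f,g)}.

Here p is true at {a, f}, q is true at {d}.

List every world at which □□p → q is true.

a: □□p is F, q is F. ✓
b: □□p is F, q is F. ✓
c: □□p is F, q is F. ✓
d: □□p is F, q is T. ✓
e: □□p is F, q is F. ✓
f: □□p is T, q is F. ✗
g: □□p is T, q is F. ✗

{a, b, c, d, e}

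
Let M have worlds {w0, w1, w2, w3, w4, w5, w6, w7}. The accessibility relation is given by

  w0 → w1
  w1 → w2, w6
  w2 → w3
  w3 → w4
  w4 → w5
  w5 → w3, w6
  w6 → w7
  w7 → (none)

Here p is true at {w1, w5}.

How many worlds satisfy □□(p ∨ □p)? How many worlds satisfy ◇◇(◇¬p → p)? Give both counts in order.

For □□(p ∨ □p):
w0: successors {w1}; □(p ∨ □p) there: w1:F. ✗
w1: successors {w2, w6}; □(p ∨ □p) there: w2:F, w6:T. ✗
w2: successors {w3}; □(p ∨ □p) there: w3:T. ✓
w3: successors {w4}; □(p ∨ □p) there: w4:T. ✓
w4: successors {w5}; □(p ∨ □p) there: w5:F. ✗
w5: successors {w3, w6}; □(p ∨ □p) there: w3:T, w6:T. ✓
w6: successors {w7}; □(p ∨ □p) there: w7:T. ✓
w7: no successors, so □□(p ∨ □p) holds vacuously. ✓
— 5 worlds.
For ◇◇(◇¬p → p):
w0: successors {w1}; ◇(◇¬p → p) there: w1:F. ✗
w1: successors {w2, w6}; ◇(◇¬p → p) there: w2:F, w6:T. ✓
w2: successors {w3}; ◇(◇¬p → p) there: w3:T. ✓
w3: successors {w4}; ◇(◇¬p → p) there: w4:T. ✓
w4: successors {w5}; ◇(◇¬p → p) there: w5:F. ✗
w5: successors {w3, w6}; ◇(◇¬p → p) there: w3:T, w6:T. ✓
w6: successors {w7}; ◇(◇¬p → p) there: w7:F. ✗
w7: no successors, so ◇◇(◇¬p → p) fails. ✗
— 4 worlds.

5 and 4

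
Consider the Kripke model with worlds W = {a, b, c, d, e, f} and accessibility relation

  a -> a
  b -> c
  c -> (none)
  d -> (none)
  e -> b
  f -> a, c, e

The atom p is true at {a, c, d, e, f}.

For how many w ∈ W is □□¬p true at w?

3

a: successors {a}; □¬p there: a:F. ✗
b: successors {c}; □¬p there: c:T. ✓
c: no successors, so □□¬p holds vacuously. ✓
d: no successors, so □□¬p holds vacuously. ✓
e: successors {b}; □¬p there: b:F. ✗
f: successors {a, c, e}; □¬p there: a:F, c:T, e:T. ✗
Satisfying worlds: {b, c, d}.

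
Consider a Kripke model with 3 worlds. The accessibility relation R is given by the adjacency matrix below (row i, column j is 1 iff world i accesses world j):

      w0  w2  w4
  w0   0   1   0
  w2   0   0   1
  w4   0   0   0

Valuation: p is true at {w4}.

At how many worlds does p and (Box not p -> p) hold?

1

w0: p is F, Box not p -> p is F. ✗
w2: p is F, Box not p -> p is T. ✗
w4: p is T, Box not p -> p is T. ✓
Satisfying worlds: {w4}.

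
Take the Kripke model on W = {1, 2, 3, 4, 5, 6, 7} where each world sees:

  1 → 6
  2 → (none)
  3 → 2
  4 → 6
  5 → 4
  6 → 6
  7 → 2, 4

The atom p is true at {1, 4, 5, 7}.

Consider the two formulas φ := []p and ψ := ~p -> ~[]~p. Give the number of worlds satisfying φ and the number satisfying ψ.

For []p:
1: successors {6}; p there: 6:F. ✗
2: no successors, so []p holds vacuously. ✓
3: successors {2}; p there: 2:F. ✗
4: successors {6}; p there: 6:F. ✗
5: successors {4}; p there: 4:T. ✓
6: successors {6}; p there: 6:F. ✗
7: successors {2, 4}; p there: 2:F, 4:T. ✗
— 2 worlds.
For ~p -> ~[]~p:
1: ~p is F, ~[]~p is F. ✓
2: ~p is T, ~[]~p is F. ✗
3: ~p is T, ~[]~p is F. ✗
4: ~p is F, ~[]~p is F. ✓
5: ~p is F, ~[]~p is T. ✓
6: ~p is T, ~[]~p is F. ✗
7: ~p is F, ~[]~p is T. ✓
— 4 worlds.

2 and 4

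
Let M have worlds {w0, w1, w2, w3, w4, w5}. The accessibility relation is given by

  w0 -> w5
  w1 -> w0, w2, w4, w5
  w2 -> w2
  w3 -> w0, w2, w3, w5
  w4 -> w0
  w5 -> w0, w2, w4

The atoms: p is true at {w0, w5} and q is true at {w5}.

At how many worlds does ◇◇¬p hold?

5

w0: successors {w5}; ◇¬p there: w5:T. ✓
w1: successors {w0, w2, w4, w5}; ◇¬p there: w0:F, w2:T, w4:F, w5:T. ✓
w2: successors {w2}; ◇¬p there: w2:T. ✓
w3: successors {w0, w2, w3, w5}; ◇¬p there: w0:F, w2:T, w3:T, w5:T. ✓
w4: successors {w0}; ◇¬p there: w0:F. ✗
w5: successors {w0, w2, w4}; ◇¬p there: w0:F, w2:T, w4:F. ✓
Satisfying worlds: {w0, w1, w2, w3, w5}.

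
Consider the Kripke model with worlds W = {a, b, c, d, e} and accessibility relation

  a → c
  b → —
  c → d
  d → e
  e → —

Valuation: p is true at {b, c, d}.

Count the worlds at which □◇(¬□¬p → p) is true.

a: successors {c}; ◇(¬□¬p → p) there: c:T. ✓
b: no successors, so □◇(¬□¬p → p) holds vacuously. ✓
c: successors {d}; ◇(¬□¬p → p) there: d:T. ✓
d: successors {e}; ◇(¬□¬p → p) there: e:F. ✗
e: no successors, so □◇(¬□¬p → p) holds vacuously. ✓
Satisfying worlds: {a, b, c, e}.

4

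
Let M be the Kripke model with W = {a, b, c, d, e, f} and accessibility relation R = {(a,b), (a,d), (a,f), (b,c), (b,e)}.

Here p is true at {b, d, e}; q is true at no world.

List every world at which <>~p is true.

a: successors {b, d, f}; ~p there: b:F, d:F, f:T. ✓
b: successors {c, e}; ~p there: c:T, e:F. ✓
c: no successors, so <>~p fails. ✗
d: no successors, so <>~p fails. ✗
e: no successors, so <>~p fails. ✗
f: no successors, so <>~p fails. ✗

{a, b}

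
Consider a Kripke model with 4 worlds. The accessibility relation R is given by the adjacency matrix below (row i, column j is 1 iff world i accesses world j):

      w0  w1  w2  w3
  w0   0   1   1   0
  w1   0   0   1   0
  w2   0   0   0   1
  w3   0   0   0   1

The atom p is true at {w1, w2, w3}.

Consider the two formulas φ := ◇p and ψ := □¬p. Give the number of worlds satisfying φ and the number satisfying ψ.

4 and 0

For ◇p:
w0: successors {w1, w2}; p there: w1:T, w2:T. ✓
w1: successors {w2}; p there: w2:T. ✓
w2: successors {w3}; p there: w3:T. ✓
w3: successors {w3}; p there: w3:T. ✓
— 4 worlds.
For □¬p:
w0: successors {w1, w2}; ¬p there: w1:F, w2:F. ✗
w1: successors {w2}; ¬p there: w2:F. ✗
w2: successors {w3}; ¬p there: w3:F. ✗
w3: successors {w3}; ¬p there: w3:F. ✗
— 0 worlds.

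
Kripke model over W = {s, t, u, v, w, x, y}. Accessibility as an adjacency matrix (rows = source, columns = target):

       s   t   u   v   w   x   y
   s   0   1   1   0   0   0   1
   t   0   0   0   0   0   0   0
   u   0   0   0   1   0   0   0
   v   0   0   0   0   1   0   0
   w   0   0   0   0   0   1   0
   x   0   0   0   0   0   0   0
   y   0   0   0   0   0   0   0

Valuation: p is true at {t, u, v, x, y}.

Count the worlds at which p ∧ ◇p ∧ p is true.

s: p is F, ◇p ∧ p is F. ✗
t: p is T, ◇p ∧ p is F. ✗
u: p is T, ◇p ∧ p is T. ✓
v: p is T, ◇p ∧ p is F. ✗
w: p is F, ◇p ∧ p is F. ✗
x: p is T, ◇p ∧ p is F. ✗
y: p is T, ◇p ∧ p is F. ✗
Satisfying worlds: {u}.

1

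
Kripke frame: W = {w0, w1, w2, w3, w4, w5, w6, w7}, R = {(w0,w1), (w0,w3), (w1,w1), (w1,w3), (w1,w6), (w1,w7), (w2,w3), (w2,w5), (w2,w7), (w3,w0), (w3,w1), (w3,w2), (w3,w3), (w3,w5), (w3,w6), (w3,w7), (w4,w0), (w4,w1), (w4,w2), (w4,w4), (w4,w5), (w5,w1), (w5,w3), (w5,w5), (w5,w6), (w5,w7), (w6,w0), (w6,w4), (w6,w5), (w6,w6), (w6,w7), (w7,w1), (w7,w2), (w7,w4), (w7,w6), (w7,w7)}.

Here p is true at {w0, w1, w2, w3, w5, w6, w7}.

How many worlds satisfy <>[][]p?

3

w0: successors {w1, w3}; [][]p there: w1:F, w3:F. ✗
w1: successors {w1, w3, w6, w7}; [][]p there: w1:F, w3:F, w6:F, w7:F. ✗
w2: successors {w3, w5, w7}; [][]p there: w3:F, w5:F, w7:F. ✗
w3: successors {w0, w1, w2, w3, w5, w6, w7}; [][]p there: w0:T, w1:F, w2:F, w3:F, w5:F, w6:F, w7:F. ✓
w4: successors {w0, w1, w2, w4, w5}; [][]p there: w0:T, w1:F, w2:F, w4:F, w5:F. ✓
w5: successors {w1, w3, w5, w6, w7}; [][]p there: w1:F, w3:F, w5:F, w6:F, w7:F. ✗
w6: successors {w0, w4, w5, w6, w7}; [][]p there: w0:T, w4:F, w5:F, w6:F, w7:F. ✓
w7: successors {w1, w2, w4, w6, w7}; [][]p there: w1:F, w2:F, w4:F, w6:F, w7:F. ✗
Satisfying worlds: {w3, w4, w6}.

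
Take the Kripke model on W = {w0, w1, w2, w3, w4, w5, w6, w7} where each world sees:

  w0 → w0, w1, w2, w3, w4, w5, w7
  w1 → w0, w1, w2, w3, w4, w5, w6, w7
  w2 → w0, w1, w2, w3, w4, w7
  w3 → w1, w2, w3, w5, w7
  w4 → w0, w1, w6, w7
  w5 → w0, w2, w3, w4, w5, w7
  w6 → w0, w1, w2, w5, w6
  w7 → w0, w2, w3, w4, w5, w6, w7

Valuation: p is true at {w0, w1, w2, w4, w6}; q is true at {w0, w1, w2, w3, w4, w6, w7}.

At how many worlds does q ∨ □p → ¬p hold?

w0: q ∨ □p is T, ¬p is F. ✗
w1: q ∨ □p is T, ¬p is F. ✗
w2: q ∨ □p is T, ¬p is F. ✗
w3: q ∨ □p is T, ¬p is T. ✓
w4: q ∨ □p is T, ¬p is F. ✗
w5: q ∨ □p is F, ¬p is T. ✓
w6: q ∨ □p is T, ¬p is F. ✗
w7: q ∨ □p is T, ¬p is T. ✓
Satisfying worlds: {w3, w5, w7}.

3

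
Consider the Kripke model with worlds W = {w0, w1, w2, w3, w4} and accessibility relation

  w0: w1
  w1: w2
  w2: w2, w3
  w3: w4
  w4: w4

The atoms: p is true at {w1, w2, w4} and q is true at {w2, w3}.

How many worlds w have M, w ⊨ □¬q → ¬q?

w0: □¬q is T, ¬q is T. ✓
w1: □¬q is F, ¬q is T. ✓
w2: □¬q is F, ¬q is F. ✓
w3: □¬q is T, ¬q is F. ✗
w4: □¬q is T, ¬q is T. ✓
Satisfying worlds: {w0, w1, w2, w4}.

4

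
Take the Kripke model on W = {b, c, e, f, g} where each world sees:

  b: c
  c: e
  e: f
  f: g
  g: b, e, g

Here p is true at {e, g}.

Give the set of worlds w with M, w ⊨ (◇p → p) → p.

b: ◇p → p is T, p is F. ✗
c: ◇p → p is F, p is F. ✓
e: ◇p → p is T, p is T. ✓
f: ◇p → p is F, p is F. ✓
g: ◇p → p is T, p is T. ✓

{c, e, f, g}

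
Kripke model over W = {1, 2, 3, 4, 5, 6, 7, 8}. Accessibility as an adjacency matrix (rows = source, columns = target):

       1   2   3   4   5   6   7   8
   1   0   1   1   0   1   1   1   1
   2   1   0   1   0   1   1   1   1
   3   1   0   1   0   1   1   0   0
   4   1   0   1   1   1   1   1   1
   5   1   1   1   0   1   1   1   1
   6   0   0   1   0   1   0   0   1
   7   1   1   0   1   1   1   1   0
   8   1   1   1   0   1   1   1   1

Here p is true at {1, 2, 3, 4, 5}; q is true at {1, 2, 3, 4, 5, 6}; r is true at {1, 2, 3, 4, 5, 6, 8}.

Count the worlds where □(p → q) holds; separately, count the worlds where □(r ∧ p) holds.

For □(p → q):
1: successors {2, 3, 5, 6, 7, 8}; p → q there: 2:T, 3:T, 5:T, 6:T, 7:T, 8:T. ✓
2: successors {1, 3, 5, 6, 7, 8}; p → q there: 1:T, 3:T, 5:T, 6:T, 7:T, 8:T. ✓
3: successors {1, 3, 5, 6}; p → q there: 1:T, 3:T, 5:T, 6:T. ✓
4: successors {1, 3, 4, 5, 6, 7, 8}; p → q there: 1:T, 3:T, 4:T, 5:T, 6:T, 7:T, 8:T. ✓
5: successors {1, 2, 3, 5, 6, 7, 8}; p → q there: 1:T, 2:T, 3:T, 5:T, 6:T, 7:T, 8:T. ✓
6: successors {3, 5, 8}; p → q there: 3:T, 5:T, 8:T. ✓
7: successors {1, 2, 4, 5, 6, 7}; p → q there: 1:T, 2:T, 4:T, 5:T, 6:T, 7:T. ✓
8: successors {1, 2, 3, 5, 6, 7, 8}; p → q there: 1:T, 2:T, 3:T, 5:T, 6:T, 7:T, 8:T. ✓
— 8 worlds.
For □(r ∧ p):
1: successors {2, 3, 5, 6, 7, 8}; r ∧ p there: 2:T, 3:T, 5:T, 6:F, 7:F, 8:F. ✗
2: successors {1, 3, 5, 6, 7, 8}; r ∧ p there: 1:T, 3:T, 5:T, 6:F, 7:F, 8:F. ✗
3: successors {1, 3, 5, 6}; r ∧ p there: 1:T, 3:T, 5:T, 6:F. ✗
4: successors {1, 3, 4, 5, 6, 7, 8}; r ∧ p there: 1:T, 3:T, 4:T, 5:T, 6:F, 7:F, 8:F. ✗
5: successors {1, 2, 3, 5, 6, 7, 8}; r ∧ p there: 1:T, 2:T, 3:T, 5:T, 6:F, 7:F, 8:F. ✗
6: successors {3, 5, 8}; r ∧ p there: 3:T, 5:T, 8:F. ✗
7: successors {1, 2, 4, 5, 6, 7}; r ∧ p there: 1:T, 2:T, 4:T, 5:T, 6:F, 7:F. ✗
8: successors {1, 2, 3, 5, 6, 7, 8}; r ∧ p there: 1:T, 2:T, 3:T, 5:T, 6:F, 7:F, 8:F. ✗
— 0 worlds.

8 and 0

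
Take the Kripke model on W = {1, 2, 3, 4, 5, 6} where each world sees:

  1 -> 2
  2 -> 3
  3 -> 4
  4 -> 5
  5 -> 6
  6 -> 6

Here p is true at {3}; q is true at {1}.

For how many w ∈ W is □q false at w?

1: successors {2}; q there: 2:F. ✗
2: successors {3}; q there: 3:F. ✗
3: successors {4}; q there: 4:F. ✗
4: successors {5}; q there: 5:F. ✗
5: successors {6}; q there: 6:F. ✗
6: successors {6}; q there: 6:F. ✗
Satisfying worlds: ∅.
So □q fails at the other 6 worlds.

6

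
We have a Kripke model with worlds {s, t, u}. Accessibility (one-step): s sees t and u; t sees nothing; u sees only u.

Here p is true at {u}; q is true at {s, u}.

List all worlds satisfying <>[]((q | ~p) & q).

s: successors {t, u}; []((q | ~p) & q) there: t:T, u:T. ✓
t: no successors, so <>[]((q | ~p) & q) fails. ✗
u: successors {u}; []((q | ~p) & q) there: u:T. ✓

{s, u}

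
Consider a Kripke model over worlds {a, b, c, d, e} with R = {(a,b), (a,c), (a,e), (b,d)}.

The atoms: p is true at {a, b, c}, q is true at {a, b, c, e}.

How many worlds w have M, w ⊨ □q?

a: successors {b, c, e}; q there: b:T, c:T, e:T. ✓
b: successors {d}; q there: d:F. ✗
c: no successors, so □q holds vacuously. ✓
d: no successors, so □q holds vacuously. ✓
e: no successors, so □q holds vacuously. ✓
Satisfying worlds: {a, c, d, e}.

4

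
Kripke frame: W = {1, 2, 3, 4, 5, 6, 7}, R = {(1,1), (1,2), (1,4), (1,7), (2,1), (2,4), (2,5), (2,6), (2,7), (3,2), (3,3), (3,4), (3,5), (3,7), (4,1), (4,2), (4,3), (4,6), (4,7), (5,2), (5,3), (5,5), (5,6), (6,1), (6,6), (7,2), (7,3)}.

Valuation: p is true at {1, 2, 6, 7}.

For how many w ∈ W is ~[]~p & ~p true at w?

1: ~[]~p is T, ~p is F. ✗
2: ~[]~p is T, ~p is F. ✗
3: ~[]~p is T, ~p is T. ✓
4: ~[]~p is T, ~p is T. ✓
5: ~[]~p is T, ~p is T. ✓
6: ~[]~p is T, ~p is F. ✗
7: ~[]~p is T, ~p is F. ✗
Satisfying worlds: {3, 4, 5}.

3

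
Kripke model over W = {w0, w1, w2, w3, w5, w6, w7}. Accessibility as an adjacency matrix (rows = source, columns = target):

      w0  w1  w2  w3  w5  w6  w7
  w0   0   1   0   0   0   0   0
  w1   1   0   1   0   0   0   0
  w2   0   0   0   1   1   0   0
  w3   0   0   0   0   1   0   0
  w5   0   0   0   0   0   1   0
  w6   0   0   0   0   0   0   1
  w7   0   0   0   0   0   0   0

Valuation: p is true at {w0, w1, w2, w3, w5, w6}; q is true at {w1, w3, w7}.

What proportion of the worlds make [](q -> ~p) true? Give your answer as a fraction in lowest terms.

w0: successors {w1}; q -> ~p there: w1:F. ✗
w1: successors {w0, w2}; q -> ~p there: w0:T, w2:T. ✓
w2: successors {w3, w5}; q -> ~p there: w3:F, w5:T. ✗
w3: successors {w5}; q -> ~p there: w5:T. ✓
w5: successors {w6}; q -> ~p there: w6:T. ✓
w6: successors {w7}; q -> ~p there: w7:T. ✓
w7: no successors, so [](q -> ~p) holds vacuously. ✓
That's 5 of 7 worlds, so 5/7.

5/7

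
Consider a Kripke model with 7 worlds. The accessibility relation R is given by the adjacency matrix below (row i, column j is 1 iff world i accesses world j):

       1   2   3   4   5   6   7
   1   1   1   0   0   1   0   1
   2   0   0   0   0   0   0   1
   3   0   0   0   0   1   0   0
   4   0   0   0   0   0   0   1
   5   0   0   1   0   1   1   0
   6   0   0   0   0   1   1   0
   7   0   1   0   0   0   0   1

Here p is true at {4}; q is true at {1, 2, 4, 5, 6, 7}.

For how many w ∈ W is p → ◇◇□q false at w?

1: p is F, ◇◇□q is T. ✓
2: p is F, ◇◇□q is T. ✓
3: p is F, ◇◇□q is T. ✓
4: p is T, ◇◇□q is T. ✓
5: p is F, ◇◇□q is T. ✓
6: p is F, ◇◇□q is T. ✓
7: p is F, ◇◇□q is T. ✓
Satisfying worlds: {1, 2, 3, 4, 5, 6, 7}.
So p → ◇◇□q fails at the other 0 worlds.

0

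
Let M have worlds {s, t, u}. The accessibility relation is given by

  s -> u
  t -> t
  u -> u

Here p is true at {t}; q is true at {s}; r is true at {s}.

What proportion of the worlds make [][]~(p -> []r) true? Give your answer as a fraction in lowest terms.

s: successors {u}; []~(p -> []r) there: u:F. ✗
t: successors {t}; []~(p -> []r) there: t:T. ✓
u: successors {u}; []~(p -> []r) there: u:F. ✗
That's 1 of 3 worlds, so 1/3.

1/3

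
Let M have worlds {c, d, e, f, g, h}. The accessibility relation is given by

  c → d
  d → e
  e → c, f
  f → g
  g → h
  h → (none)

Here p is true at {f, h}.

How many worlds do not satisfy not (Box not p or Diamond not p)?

5

c: Box not p or Diamond not p is T. ✗
d: Box not p or Diamond not p is T. ✗
e: Box not p or Diamond not p is T. ✗
f: Box not p or Diamond not p is T. ✗
g: Box not p or Diamond not p is F. ✓
h: Box not p or Diamond not p is T. ✗
Satisfying worlds: {g}.
So not (Box not p or Diamond not p) fails at the other 5 worlds.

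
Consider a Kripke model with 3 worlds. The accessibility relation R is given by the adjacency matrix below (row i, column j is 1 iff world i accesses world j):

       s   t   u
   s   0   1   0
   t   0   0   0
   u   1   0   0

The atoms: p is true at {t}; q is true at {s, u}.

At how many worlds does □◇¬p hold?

1

s: successors {t}; ◇¬p there: t:F. ✗
t: no successors, so □◇¬p holds vacuously. ✓
u: successors {s}; ◇¬p there: s:F. ✗
Satisfying worlds: {t}.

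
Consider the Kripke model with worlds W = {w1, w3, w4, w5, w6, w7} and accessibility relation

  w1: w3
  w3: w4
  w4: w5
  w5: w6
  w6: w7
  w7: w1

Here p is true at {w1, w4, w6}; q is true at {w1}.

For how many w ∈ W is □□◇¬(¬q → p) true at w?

w1: successors {w3}; □◇¬(¬q → p) there: w3:T. ✓
w3: successors {w4}; □◇¬(¬q → p) there: w4:F. ✗
w4: successors {w5}; □◇¬(¬q → p) there: w5:T. ✓
w5: successors {w6}; □◇¬(¬q → p) there: w6:F. ✗
w6: successors {w7}; □◇¬(¬q → p) there: w7:T. ✓
w7: successors {w1}; □◇¬(¬q → p) there: w1:F. ✗
Satisfying worlds: {w1, w4, w6}.

3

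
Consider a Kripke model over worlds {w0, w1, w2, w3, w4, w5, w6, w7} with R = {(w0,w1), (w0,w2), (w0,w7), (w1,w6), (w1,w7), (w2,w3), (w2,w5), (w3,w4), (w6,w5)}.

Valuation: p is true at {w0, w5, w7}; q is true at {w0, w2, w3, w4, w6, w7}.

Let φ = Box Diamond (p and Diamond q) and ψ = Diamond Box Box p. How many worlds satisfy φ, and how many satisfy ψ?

3 and 5

For Box Diamond (p and Diamond q):
w0: successors {w1, w2, w7}; Diamond (p and Diamond q) there: w1:F, w2:F, w7:F. ✗
w1: successors {w6, w7}; Diamond (p and Diamond q) there: w6:F, w7:F. ✗
w2: successors {w3, w5}; Diamond (p and Diamond q) there: w3:F, w5:F. ✗
w3: successors {w4}; Diamond (p and Diamond q) there: w4:F. ✗
w4: no successors, so Box Diamond (p and Diamond q) holds vacuously. ✓
w5: no successors, so Box Diamond (p and Diamond q) holds vacuously. ✓
w6: successors {w5}; Diamond (p and Diamond q) there: w5:F. ✗
w7: no successors, so Box Diamond (p and Diamond q) holds vacuously. ✓
— 3 worlds.
For Diamond Box Box p:
w0: successors {w1, w2, w7}; Box Box p there: w1:T, w2:F, w7:T. ✓
w1: successors {w6, w7}; Box Box p there: w6:T, w7:T. ✓
w2: successors {w3, w5}; Box Box p there: w3:T, w5:T. ✓
w3: successors {w4}; Box Box p there: w4:T. ✓
w4: no successors, so Diamond Box Box p fails. ✗
w5: no successors, so Diamond Box Box p fails. ✗
w6: successors {w5}; Box Box p there: w5:T. ✓
w7: no successors, so Diamond Box Box p fails. ✗
— 5 worlds.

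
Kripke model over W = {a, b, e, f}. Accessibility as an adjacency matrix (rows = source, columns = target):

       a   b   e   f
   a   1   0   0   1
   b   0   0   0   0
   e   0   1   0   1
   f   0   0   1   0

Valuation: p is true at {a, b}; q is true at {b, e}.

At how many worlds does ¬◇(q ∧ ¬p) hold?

a: ◇(q ∧ ¬p) is F. ✓
b: ◇(q ∧ ¬p) is F. ✓
e: ◇(q ∧ ¬p) is F. ✓
f: ◇(q ∧ ¬p) is T. ✗
Satisfying worlds: {a, b, e}.

3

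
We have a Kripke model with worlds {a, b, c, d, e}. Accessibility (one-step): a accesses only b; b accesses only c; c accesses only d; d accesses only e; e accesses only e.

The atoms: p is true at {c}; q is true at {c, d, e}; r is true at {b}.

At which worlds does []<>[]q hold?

{a, b, c, d, e}

a: successors {b}; <>[]q there: b:T. ✓
b: successors {c}; <>[]q there: c:T. ✓
c: successors {d}; <>[]q there: d:T. ✓
d: successors {e}; <>[]q there: e:T. ✓
e: successors {e}; <>[]q there: e:T. ✓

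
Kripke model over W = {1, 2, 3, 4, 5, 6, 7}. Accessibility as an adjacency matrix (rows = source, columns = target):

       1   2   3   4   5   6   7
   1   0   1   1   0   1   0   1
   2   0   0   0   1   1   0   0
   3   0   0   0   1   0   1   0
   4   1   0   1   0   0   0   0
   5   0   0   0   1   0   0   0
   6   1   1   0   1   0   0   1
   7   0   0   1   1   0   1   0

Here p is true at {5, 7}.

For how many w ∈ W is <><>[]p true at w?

0

1: successors {2, 3, 5, 7}; <>[]p there: 2:F, 3:F, 5:F, 7:F. ✗
2: successors {4, 5}; <>[]p there: 4:F, 5:F. ✗
3: successors {4, 6}; <>[]p there: 4:F, 6:F. ✗
4: successors {1, 3}; <>[]p there: 1:F, 3:F. ✗
5: successors {4}; <>[]p there: 4:F. ✗
6: successors {1, 2, 4, 7}; <>[]p there: 1:F, 2:F, 4:F, 7:F. ✗
7: successors {3, 4, 6}; <>[]p there: 3:F, 4:F, 6:F. ✗
Satisfying worlds: ∅.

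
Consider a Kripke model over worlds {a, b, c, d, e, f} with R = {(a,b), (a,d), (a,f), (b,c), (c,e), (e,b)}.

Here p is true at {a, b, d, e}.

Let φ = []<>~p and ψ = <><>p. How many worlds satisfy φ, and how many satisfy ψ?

3 and 2

For []<>~p:
a: successors {b, d, f}; <>~p there: b:T, d:F, f:F. ✗
b: successors {c}; <>~p there: c:F. ✗
c: successors {e}; <>~p there: e:F. ✗
d: no successors, so []<>~p holds vacuously. ✓
e: successors {b}; <>~p there: b:T. ✓
f: no successors, so []<>~p holds vacuously. ✓
— 3 worlds.
For <><>p:
a: successors {b, d, f}; <>p there: b:F, d:F, f:F. ✗
b: successors {c}; <>p there: c:T. ✓
c: successors {e}; <>p there: e:T. ✓
d: no successors, so <><>p fails. ✗
e: successors {b}; <>p there: b:F. ✗
f: no successors, so <><>p fails. ✗
— 2 worlds.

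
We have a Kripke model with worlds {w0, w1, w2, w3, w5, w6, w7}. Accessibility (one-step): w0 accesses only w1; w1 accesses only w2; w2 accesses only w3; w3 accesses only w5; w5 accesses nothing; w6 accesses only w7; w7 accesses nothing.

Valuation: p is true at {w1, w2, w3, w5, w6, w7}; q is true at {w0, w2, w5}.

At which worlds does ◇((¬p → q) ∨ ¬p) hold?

w0: successors {w1}; (¬p → q) ∨ ¬p there: w1:T. ✓
w1: successors {w2}; (¬p → q) ∨ ¬p there: w2:T. ✓
w2: successors {w3}; (¬p → q) ∨ ¬p there: w3:T. ✓
w3: successors {w5}; (¬p → q) ∨ ¬p there: w5:T. ✓
w5: no successors, so ◇((¬p → q) ∨ ¬p) fails. ✗
w6: successors {w7}; (¬p → q) ∨ ¬p there: w7:T. ✓
w7: no successors, so ◇((¬p → q) ∨ ¬p) fails. ✗

{w0, w1, w2, w3, w6}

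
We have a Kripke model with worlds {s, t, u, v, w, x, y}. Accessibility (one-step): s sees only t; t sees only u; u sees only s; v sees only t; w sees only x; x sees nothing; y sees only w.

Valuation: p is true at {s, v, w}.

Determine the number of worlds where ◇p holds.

2

s: successors {t}; p there: t:F. ✗
t: successors {u}; p there: u:F. ✗
u: successors {s}; p there: s:T. ✓
v: successors {t}; p there: t:F. ✗
w: successors {x}; p there: x:F. ✗
x: no successors, so ◇p fails. ✗
y: successors {w}; p there: w:T. ✓
Satisfying worlds: {u, y}.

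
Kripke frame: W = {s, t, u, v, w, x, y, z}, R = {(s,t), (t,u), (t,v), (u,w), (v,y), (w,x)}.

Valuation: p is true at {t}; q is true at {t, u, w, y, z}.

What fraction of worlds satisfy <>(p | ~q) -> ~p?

7/8

s: <>(p | ~q) is T, ~p is T. ✓
t: <>(p | ~q) is T, ~p is F. ✗
u: <>(p | ~q) is F, ~p is T. ✓
v: <>(p | ~q) is F, ~p is T. ✓
w: <>(p | ~q) is T, ~p is T. ✓
x: <>(p | ~q) is F, ~p is T. ✓
y: <>(p | ~q) is F, ~p is T. ✓
z: <>(p | ~q) is F, ~p is T. ✓
That's 7 of 8 worlds, so 7/8.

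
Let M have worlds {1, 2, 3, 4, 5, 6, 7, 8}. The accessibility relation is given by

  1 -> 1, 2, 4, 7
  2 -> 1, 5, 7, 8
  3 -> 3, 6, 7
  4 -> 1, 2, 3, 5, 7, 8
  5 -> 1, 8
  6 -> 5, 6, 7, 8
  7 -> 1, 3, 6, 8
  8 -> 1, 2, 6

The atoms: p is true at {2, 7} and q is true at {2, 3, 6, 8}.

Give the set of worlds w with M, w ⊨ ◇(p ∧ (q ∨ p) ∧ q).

1: successors {1, 2, 4, 7}; p ∧ (q ∨ p) ∧ q there: 1:F, 2:T, 4:F, 7:F. ✓
2: successors {1, 5, 7, 8}; p ∧ (q ∨ p) ∧ q there: 1:F, 5:F, 7:F, 8:F. ✗
3: successors {3, 6, 7}; p ∧ (q ∨ p) ∧ q there: 3:F, 6:F, 7:F. ✗
4: successors {1, 2, 3, 5, 7, 8}; p ∧ (q ∨ p) ∧ q there: 1:F, 2:T, 3:F, 5:F, 7:F, 8:F. ✓
5: successors {1, 8}; p ∧ (q ∨ p) ∧ q there: 1:F, 8:F. ✗
6: successors {5, 6, 7, 8}; p ∧ (q ∨ p) ∧ q there: 5:F, 6:F, 7:F, 8:F. ✗
7: successors {1, 3, 6, 8}; p ∧ (q ∨ p) ∧ q there: 1:F, 3:F, 6:F, 8:F. ✗
8: successors {1, 2, 6}; p ∧ (q ∨ p) ∧ q there: 1:F, 2:T, 6:F. ✓

{1, 4, 8}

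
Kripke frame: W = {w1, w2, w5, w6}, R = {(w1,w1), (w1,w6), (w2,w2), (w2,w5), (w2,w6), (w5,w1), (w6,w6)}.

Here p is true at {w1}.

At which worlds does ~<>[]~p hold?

{w5}

w1: <>[]~p is T. ✗
w2: <>[]~p is T. ✗
w5: <>[]~p is F. ✓
w6: <>[]~p is T. ✗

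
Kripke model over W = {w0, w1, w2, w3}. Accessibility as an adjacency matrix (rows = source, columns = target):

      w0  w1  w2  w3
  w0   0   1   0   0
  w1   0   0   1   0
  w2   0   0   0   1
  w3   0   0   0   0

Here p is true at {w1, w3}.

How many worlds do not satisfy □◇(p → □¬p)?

w0: successors {w1}; ◇(p → □¬p) there: w1:T. ✓
w1: successors {w2}; ◇(p → □¬p) there: w2:T. ✓
w2: successors {w3}; ◇(p → □¬p) there: w3:F. ✗
w3: no successors, so □◇(p → □¬p) holds vacuously. ✓
Satisfying worlds: {w0, w1, w3}.
So □◇(p → □¬p) fails at the other 1 world.

1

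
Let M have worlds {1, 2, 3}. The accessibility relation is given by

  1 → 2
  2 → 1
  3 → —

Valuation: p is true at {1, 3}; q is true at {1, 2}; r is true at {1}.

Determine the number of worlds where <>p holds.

1: successors {2}; p there: 2:F. ✗
2: successors {1}; p there: 1:T. ✓
3: no successors, so <>p fails. ✗
Satisfying worlds: {2}.

1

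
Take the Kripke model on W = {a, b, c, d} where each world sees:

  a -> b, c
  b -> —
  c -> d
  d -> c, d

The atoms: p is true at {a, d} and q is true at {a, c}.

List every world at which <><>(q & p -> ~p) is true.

{a, c, d}

a: successors {b, c}; <>(q & p -> ~p) there: b:F, c:T. ✓
b: no successors, so <><>(q & p -> ~p) fails. ✗
c: successors {d}; <>(q & p -> ~p) there: d:T. ✓
d: successors {c, d}; <>(q & p -> ~p) there: c:T, d:T. ✓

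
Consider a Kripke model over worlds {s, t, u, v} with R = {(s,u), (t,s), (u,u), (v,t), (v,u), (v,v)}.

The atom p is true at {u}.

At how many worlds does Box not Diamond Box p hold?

s: successors {u}; not Diamond Box p there: u:F. ✗
t: successors {s}; not Diamond Box p there: s:F. ✗
u: successors {u}; not Diamond Box p there: u:F. ✗
v: successors {t, u, v}; not Diamond Box p there: t:F, u:F, v:F. ✗
Satisfying worlds: ∅.

0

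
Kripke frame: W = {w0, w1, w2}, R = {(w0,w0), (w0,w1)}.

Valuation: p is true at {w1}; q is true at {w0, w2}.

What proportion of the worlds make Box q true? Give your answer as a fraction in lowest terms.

2/3

w0: successors {w0, w1}; q there: w0:T, w1:F. ✗
w1: no successors, so Box q holds vacuously. ✓
w2: no successors, so Box q holds vacuously. ✓
That's 2 of 3 worlds, so 2/3.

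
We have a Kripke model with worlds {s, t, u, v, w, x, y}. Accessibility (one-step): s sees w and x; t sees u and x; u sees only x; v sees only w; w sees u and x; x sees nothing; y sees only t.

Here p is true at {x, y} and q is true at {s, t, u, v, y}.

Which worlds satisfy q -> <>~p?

s: q is T, <>~p is T. ✓
t: q is T, <>~p is T. ✓
u: q is T, <>~p is F. ✗
v: q is T, <>~p is T. ✓
w: q is F, <>~p is T. ✓
x: q is F, <>~p is F. ✓
y: q is T, <>~p is T. ✓

{s, t, v, w, x, y}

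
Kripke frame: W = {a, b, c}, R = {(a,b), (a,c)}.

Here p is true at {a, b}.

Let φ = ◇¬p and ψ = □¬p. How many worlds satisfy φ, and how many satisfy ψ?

1 and 2

For ◇¬p:
a: successors {b, c}; ¬p there: b:F, c:T. ✓
b: no successors, so ◇¬p fails. ✗
c: no successors, so ◇¬p fails. ✗
— 1 world.
For □¬p:
a: successors {b, c}; ¬p there: b:F, c:T. ✗
b: no successors, so □¬p holds vacuously. ✓
c: no successors, so □¬p holds vacuously. ✓
— 2 worlds.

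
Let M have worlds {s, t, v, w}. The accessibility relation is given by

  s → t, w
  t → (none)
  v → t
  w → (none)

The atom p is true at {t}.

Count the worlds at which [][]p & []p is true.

3

s: [][]p is T, []p is F. ✗
t: [][]p is T, []p is T. ✓
v: [][]p is T, []p is T. ✓
w: [][]p is T, []p is T. ✓
Satisfying worlds: {t, v, w}.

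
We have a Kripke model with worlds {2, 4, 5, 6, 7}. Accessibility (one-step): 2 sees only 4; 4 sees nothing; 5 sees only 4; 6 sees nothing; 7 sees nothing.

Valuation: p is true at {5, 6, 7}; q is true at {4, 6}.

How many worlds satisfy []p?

3

2: successors {4}; p there: 4:F. ✗
4: no successors, so []p holds vacuously. ✓
5: successors {4}; p there: 4:F. ✗
6: no successors, so []p holds vacuously. ✓
7: no successors, so []p holds vacuously. ✓
Satisfying worlds: {4, 6, 7}.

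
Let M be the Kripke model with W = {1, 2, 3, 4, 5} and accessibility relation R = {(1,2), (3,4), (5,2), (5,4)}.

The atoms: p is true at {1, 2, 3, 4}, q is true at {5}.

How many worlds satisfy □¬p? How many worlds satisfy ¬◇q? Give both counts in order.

For □¬p:
1: successors {2}; ¬p there: 2:F. ✗
2: no successors, so □¬p holds vacuously. ✓
3: successors {4}; ¬p there: 4:F. ✗
4: no successors, so □¬p holds vacuously. ✓
5: successors {2, 4}; ¬p there: 2:F, 4:F. ✗
— 2 worlds.
For ¬◇q:
1: ◇q is F. ✓
2: ◇q is F. ✓
3: ◇q is F. ✓
4: ◇q is F. ✓
5: ◇q is F. ✓
— 5 worlds.

2 and 5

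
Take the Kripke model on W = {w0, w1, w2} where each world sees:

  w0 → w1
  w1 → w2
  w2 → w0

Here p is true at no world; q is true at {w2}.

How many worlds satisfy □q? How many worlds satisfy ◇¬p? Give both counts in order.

For □q:
w0: successors {w1}; q there: w1:F. ✗
w1: successors {w2}; q there: w2:T. ✓
w2: successors {w0}; q there: w0:F. ✗
— 1 world.
For ◇¬p:
w0: successors {w1}; ¬p there: w1:T. ✓
w1: successors {w2}; ¬p there: w2:T. ✓
w2: successors {w0}; ¬p there: w0:T. ✓
— 3 worlds.

1 and 3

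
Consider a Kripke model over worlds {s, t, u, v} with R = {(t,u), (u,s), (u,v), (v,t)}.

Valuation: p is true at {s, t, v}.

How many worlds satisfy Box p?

3

s: no successors, so Box p holds vacuously. ✓
t: successors {u}; p there: u:F. ✗
u: successors {s, v}; p there: s:T, v:T. ✓
v: successors {t}; p there: t:T. ✓
Satisfying worlds: {s, u, v}.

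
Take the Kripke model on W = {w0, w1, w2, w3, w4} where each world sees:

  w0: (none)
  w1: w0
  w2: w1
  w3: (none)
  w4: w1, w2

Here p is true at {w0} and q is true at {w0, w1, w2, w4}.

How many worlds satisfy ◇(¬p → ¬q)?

w0: no successors, so ◇(¬p → ¬q) fails. ✗
w1: successors {w0}; ¬p → ¬q there: w0:T. ✓
w2: successors {w1}; ¬p → ¬q there: w1:F. ✗
w3: no successors, so ◇(¬p → ¬q) fails. ✗
w4: successors {w1, w2}; ¬p → ¬q there: w1:F, w2:F. ✗
Satisfying worlds: {w1}.

1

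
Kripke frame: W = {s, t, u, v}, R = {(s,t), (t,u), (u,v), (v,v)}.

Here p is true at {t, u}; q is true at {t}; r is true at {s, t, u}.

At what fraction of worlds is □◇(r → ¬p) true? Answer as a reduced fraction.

s: successors {t}; ◇(r → ¬p) there: t:F. ✗
t: successors {u}; ◇(r → ¬p) there: u:T. ✓
u: successors {v}; ◇(r → ¬p) there: v:T. ✓
v: successors {v}; ◇(r → ¬p) there: v:T. ✓
That's 3 of 4 worlds, so 3/4.

3/4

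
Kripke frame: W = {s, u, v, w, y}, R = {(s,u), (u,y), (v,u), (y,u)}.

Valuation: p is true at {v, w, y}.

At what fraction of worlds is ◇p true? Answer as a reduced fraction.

1/5

s: successors {u}; p there: u:F. ✗
u: successors {y}; p there: y:T. ✓
v: successors {u}; p there: u:F. ✗
w: no successors, so ◇p fails. ✗
y: successors {u}; p there: u:F. ✗
That's 1 of 5 worlds, so 1/5.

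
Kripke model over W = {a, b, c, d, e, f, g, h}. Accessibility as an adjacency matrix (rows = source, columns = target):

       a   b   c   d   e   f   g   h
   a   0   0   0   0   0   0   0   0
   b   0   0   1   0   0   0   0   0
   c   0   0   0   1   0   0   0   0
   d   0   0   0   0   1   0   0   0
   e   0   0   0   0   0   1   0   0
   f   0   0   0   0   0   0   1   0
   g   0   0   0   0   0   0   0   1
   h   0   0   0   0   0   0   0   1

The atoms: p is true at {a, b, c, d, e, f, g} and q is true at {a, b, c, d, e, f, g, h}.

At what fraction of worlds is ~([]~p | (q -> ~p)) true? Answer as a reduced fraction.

5/8

a: []~p | (q -> ~p) is T. ✗
b: []~p | (q -> ~p) is F. ✓
c: []~p | (q -> ~p) is F. ✓
d: []~p | (q -> ~p) is F. ✓
e: []~p | (q -> ~p) is F. ✓
f: []~p | (q -> ~p) is F. ✓
g: []~p | (q -> ~p) is T. ✗
h: []~p | (q -> ~p) is T. ✗
That's 5 of 8 worlds, so 5/8.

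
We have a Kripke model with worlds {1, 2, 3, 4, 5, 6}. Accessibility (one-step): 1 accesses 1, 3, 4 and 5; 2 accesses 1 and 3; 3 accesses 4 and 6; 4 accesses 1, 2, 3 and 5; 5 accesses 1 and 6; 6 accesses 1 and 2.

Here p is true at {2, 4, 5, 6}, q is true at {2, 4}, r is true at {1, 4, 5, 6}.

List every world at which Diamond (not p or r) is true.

1: successors {1, 3, 4, 5}; not p or r there: 1:T, 3:T, 4:T, 5:T. ✓
2: successors {1, 3}; not p or r there: 1:T, 3:T. ✓
3: successors {4, 6}; not p or r there: 4:T, 6:T. ✓
4: successors {1, 2, 3, 5}; not p or r there: 1:T, 2:F, 3:T, 5:T. ✓
5: successors {1, 6}; not p or r there: 1:T, 6:T. ✓
6: successors {1, 2}; not p or r there: 1:T, 2:F. ✓

{1, 2, 3, 4, 5, 6}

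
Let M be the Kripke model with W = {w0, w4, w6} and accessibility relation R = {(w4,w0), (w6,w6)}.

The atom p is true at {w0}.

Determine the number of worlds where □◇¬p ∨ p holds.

2

w0: □◇¬p is T, p is T. ✓
w4: □◇¬p is F, p is F. ✗
w6: □◇¬p is T, p is F. ✓
Satisfying worlds: {w0, w6}.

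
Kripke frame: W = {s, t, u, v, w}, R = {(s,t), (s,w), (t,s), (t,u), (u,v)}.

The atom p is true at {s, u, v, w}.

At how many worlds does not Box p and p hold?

1

s: not Box p is T, p is T. ✓
t: not Box p is F, p is F. ✗
u: not Box p is F, p is T. ✗
v: not Box p is F, p is T. ✗
w: not Box p is F, p is T. ✗
Satisfying worlds: {s}.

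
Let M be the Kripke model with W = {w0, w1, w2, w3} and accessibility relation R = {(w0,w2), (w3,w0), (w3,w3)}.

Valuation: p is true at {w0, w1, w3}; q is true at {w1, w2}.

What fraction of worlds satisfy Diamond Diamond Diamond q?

w0: successors {w2}; Diamond Diamond q there: w2:F. ✗
w1: no successors, so Diamond Diamond Diamond q fails. ✗
w2: no successors, so Diamond Diamond Diamond q fails. ✗
w3: successors {w0, w3}; Diamond Diamond q there: w0:F, w3:T. ✓
That's 1 of 4 worlds, so 1/4.

1/4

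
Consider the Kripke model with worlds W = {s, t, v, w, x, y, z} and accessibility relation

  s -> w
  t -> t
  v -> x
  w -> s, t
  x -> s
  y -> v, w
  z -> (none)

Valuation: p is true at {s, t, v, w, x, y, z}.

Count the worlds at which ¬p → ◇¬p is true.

s: ¬p is F, ◇¬p is F. ✓
t: ¬p is F, ◇¬p is F. ✓
v: ¬p is F, ◇¬p is F. ✓
w: ¬p is F, ◇¬p is F. ✓
x: ¬p is F, ◇¬p is F. ✓
y: ¬p is F, ◇¬p is F. ✓
z: ¬p is F, ◇¬p is F. ✓
Satisfying worlds: {s, t, v, w, x, y, z}.

7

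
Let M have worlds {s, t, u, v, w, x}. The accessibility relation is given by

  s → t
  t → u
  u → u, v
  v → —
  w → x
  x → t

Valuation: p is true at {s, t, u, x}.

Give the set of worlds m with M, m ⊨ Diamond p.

{s, t, u, w, x}

s: successors {t}; p there: t:T. ✓
t: successors {u}; p there: u:T. ✓
u: successors {u, v}; p there: u:T, v:F. ✓
v: no successors, so Diamond p fails. ✗
w: successors {x}; p there: x:T. ✓
x: successors {t}; p there: t:T. ✓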